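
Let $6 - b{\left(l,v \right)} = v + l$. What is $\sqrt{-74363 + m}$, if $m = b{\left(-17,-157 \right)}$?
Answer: $i \sqrt{74183} \approx 272.37 i$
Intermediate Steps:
$b{\left(l,v \right)} = 6 - l - v$ ($b{\left(l,v \right)} = 6 - \left(v + l\right) = 6 - \left(l + v\right) = 6 - l - v$)
$m = 180$ ($m = 6 - -17 - -157 = 6 + 17 + 157 = 180$)
$\sqrt{-74363 + m} = \sqrt{-74363 + 180} = \sqrt{-74183} = i \sqrt{74183}$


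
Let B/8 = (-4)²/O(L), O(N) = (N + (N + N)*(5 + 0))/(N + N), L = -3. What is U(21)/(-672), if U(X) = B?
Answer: -8/231 ≈ -0.034632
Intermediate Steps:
O(N) = 11/2 (O(N) = (N + (2*N)*5)/((2*N)) = (N + 10*N)*(1/(2*N)) = (11*N)*(1/(2*N)) = 11/2)
B = 256/11 (B = 8*((-4)²/(11/2)) = 8*(16*(2/11)) = 8*(32/11) = 256/11 ≈ 23.273)
U(X) = 256/11
U(21)/(-672) = (256/11)/(-672) = (256/11)*(-1/672) = -8/231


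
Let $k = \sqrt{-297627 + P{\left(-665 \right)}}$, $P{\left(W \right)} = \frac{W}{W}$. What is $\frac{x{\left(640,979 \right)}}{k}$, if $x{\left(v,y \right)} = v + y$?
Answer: $- \frac{1619 i \sqrt{6074}}{42518} \approx - 2.9676 i$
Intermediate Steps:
$P{\left(W \right)} = 1$
$k = 7 i \sqrt{6074}$ ($k = \sqrt{-297627 + 1} = \sqrt{-297626} = 7 i \sqrt{6074} \approx 545.55 i$)
$\frac{x{\left(640,979 \right)}}{k} = \frac{640 + 979}{7 i \sqrt{6074}} = 1619 \left(- \frac{i \sqrt{6074}}{42518}\right) = - \frac{1619 i \sqrt{6074}}{42518}$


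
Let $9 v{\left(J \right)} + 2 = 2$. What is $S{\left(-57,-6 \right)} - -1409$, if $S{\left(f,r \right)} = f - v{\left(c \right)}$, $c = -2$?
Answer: $1352$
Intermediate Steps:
$v{\left(J \right)} = 0$ ($v{\left(J \right)} = - \frac{2}{9} + \frac{1}{9} \cdot 2 = - \frac{2}{9} + \frac{2}{9} = 0$)
$S{\left(f,r \right)} = f$ ($S{\left(f,r \right)} = f - 0 = f + 0 = f$)
$S{\left(-57,-6 \right)} - -1409 = -57 - -1409 = -57 + 1409 = 1352$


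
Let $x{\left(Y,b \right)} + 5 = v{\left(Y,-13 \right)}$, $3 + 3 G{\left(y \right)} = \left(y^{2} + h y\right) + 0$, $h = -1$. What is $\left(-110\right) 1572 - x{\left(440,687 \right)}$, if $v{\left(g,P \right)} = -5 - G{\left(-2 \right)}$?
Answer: $-172909$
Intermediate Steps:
$G{\left(y \right)} = -1 - \frac{y}{3} + \frac{y^{2}}{3}$ ($G{\left(y \right)} = -1 + \frac{\left(y^{2} - y\right) + 0}{3} = -1 + \frac{y^{2} - y}{3} = -1 + \left(- \frac{y}{3} + \frac{y^{2}}{3}\right) = -1 - \frac{y}{3} + \frac{y^{2}}{3}$)
$v{\left(g,P \right)} = -6$ ($v{\left(g,P \right)} = -5 - \left(-1 - - \frac{2}{3} + \frac{\left(-2\right)^{2}}{3}\right) = -5 - \left(-1 + \frac{2}{3} + \frac{1}{3} \cdot 4\right) = -5 - \left(-1 + \frac{2}{3} + \frac{4}{3}\right) = -5 - 1 = -6$)
$x{\left(Y,b \right)} = -11$ ($x{\left(Y,b \right)} = -5 - 6 = -11$)
$\left(-110\right) 1572 - x{\left(440,687 \right)} = \left(-110\right) 1572 - -11 = -172920 + 11 = -172909$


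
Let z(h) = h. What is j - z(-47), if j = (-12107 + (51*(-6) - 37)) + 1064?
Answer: -11339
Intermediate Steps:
j = -11386 (j = (-12107 + (-306 - 37)) + 1064 = (-12107 - 343) + 1064 = -12450 + 1064 = -11386)
j - z(-47) = -11386 - 1*(-47) = -11386 + 47 = -11339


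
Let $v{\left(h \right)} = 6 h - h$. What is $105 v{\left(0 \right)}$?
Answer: $0$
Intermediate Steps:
$v{\left(h \right)} = 5 h$
$105 v{\left(0 \right)} = 105 \cdot 5 \cdot 0 = 105 \cdot 0 = 0$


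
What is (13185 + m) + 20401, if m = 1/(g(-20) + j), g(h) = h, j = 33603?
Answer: 1127918639/33583 ≈ 33586.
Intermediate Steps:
m = 1/33583 (m = 1/(-20 + 33603) = 1/33583 ≈ 2.9777e-5)
(13185 + m) + 20401 = (13185 + 1/33583) + 20401 = 442791856/33583 + 20401 = 1127918639/33583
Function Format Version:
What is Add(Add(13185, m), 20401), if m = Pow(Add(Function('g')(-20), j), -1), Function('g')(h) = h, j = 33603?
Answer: Rational(1127918639, 33583) ≈ 33586.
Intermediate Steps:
m = Rational(1, 33583) (m = Pow(Add(-20, 33603), -1) = Pow(33583, -1) = Rational(1, 33583) ≈ 2.9777e-5)
Add(Add(13185, m), 20401) = Add(Add(13185, Rational(1, 33583)), 20401) = Add(Rational(442791856, 33583), 20401) = Rational(1127918639, 33583)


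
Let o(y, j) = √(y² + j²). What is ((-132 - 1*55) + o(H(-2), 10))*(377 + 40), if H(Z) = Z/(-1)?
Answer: -77979 + 834*√26 ≈ -73726.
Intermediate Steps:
H(Z) = -Z (H(Z) = Z*(-1) = -Z)
o(y, j) = √(j² + y²)
((-132 - 1*55) + o(H(-2), 10))*(377 + 40) = ((-132 - 1*55) + √(10² + (-1*(-2))²))*(377 + 40) = ((-132 - 55) + √(100 + 2²))*417 = (-187 + √(100 + 4))*417 = (-187 + √104)*417 = (-187 + 2*√26)*417 = -77979 + 834*√26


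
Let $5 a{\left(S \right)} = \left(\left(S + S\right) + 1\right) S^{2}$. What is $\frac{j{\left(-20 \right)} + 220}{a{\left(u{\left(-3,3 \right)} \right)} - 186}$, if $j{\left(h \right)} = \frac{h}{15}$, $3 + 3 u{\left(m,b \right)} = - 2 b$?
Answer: $- \frac{656}{585} \approx -1.1214$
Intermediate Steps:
$u{\left(m,b \right)} = -1 - \frac{2 b}{3}$ ($u{\left(m,b \right)} = -1 + \frac{\left(-2\right) b}{3} = -1 - \frac{2 b}{3}$)
$j{\left(h \right)} = \frac{h}{15}$ ($j{\left(h \right)} = h \frac{1}{15} = \frac{h}{15}$)
$a{\left(S \right)} = \frac{S^{2} \left(1 + 2 S\right)}{5}$ ($a{\left(S \right)} = \frac{\left(\left(S + S\right) + 1\right) S^{2}}{5} = \frac{\left(2 S + 1\right) S^{2}}{5} = \frac{\left(1 + 2 S\right) S^{2}}{5} = \frac{S^{2} \left(1 + 2 S\right)}{5}$)
$\frac{j{\left(-20 \right)} + 220}{a{\left(u{\left(-3,3 \right)} \right)} - 186} = \frac{\frac{1}{15} \left(-20\right) + 220}{\frac{\left(-1 - 2\right)^{2} \left(1 + 2 \left(-1 - 2\right)\right)}{5} - 186} = \frac{- \frac{4}{3} + 220}{\frac{\left(-1 - 2\right)^{2} \left(1 + 2 \left(-1 - 2\right)\right)}{5} - 186} = \frac{656}{3 \left(\frac{\left(-3\right)^{2} \left(1 + 2 \left(-3\right)\right)}{5} - 186\right)} = \frac{656}{3 \left(\frac{1}{5} \cdot 9 \left(1 - 6\right) - 186\right)} = \frac{656}{3 \left(\frac{1}{5} \cdot 9 \left(-5\right) - 186\right)} = \frac{656}{3 \left(-9 - 186\right)} = \frac{656}{3 \left(-195\right)} = \frac{656}{3} \left(- \frac{1}{195}\right) = - \frac{656}{585}$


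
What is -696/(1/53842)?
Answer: -37474032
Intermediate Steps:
-696/(1/53842) = -696/1/53842 = -696*53842 = -37474032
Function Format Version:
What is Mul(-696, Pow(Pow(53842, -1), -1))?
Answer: -37474032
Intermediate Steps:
Mul(-696, Pow(Pow(53842, -1), -1)) = Mul(-696, Pow(Rational(1, 53842), -1)) = Mul(-696, 53842) = -37474032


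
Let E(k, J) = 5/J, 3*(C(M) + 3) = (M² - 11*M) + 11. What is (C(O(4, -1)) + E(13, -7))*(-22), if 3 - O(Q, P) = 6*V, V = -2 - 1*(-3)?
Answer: -6446/21 ≈ -306.95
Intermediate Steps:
V = 1 (V = -2 + 3 = 1)
O(Q, P) = -3 (O(Q, P) = 3 - 6 = -3)
C(M) = ⅔ - 11*M/3 + M²/3 (C(M) = -3 + ((M² - 11*M) + 11)/3 = -3 + (11 + M² - 11*M)/3 = -3 + (11/3 - 11*M/3 + M²/3) = ⅔ - 11*M/3 + M²/3)
(C(O(4, -1)) + E(13, -7))*(-22) = ((⅔ - 11/3*(-3) + (⅓)*(-3)²) + 5/(-7))*(-22) = ((⅔ + 11 + (⅓)*9) + 5*(-⅐))*(-22) = ((⅔ + 11 + 3) - 5/7)*(-22) = (44/3 - 5/7)*(-22) = (293/21)*(-22) = -6446/21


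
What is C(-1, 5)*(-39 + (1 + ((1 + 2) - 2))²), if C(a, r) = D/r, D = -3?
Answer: 21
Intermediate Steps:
C(a, r) = -3/r
C(-1, 5)*(-39 + (1 + ((1 + 2) - 2))²) = (-3/5)*(-39 + (1 + ((1 + 2) - 2))²) = (-3*⅕)*(-39 + (1 + (3 - 2))²) = -3*(-39 + (1 + 1)²)/5 = -3*(-39 + 2²)/5 = -3*(-39 + 4)/5 = -⅗*(-35) = 21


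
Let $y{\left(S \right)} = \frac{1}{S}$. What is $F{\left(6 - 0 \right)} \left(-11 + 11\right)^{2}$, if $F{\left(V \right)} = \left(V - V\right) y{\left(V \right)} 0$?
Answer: $0$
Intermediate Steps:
$F{\left(V \right)} = 0$ ($F{\left(V \right)} = \frac{V - V}{V} 0 = \frac{0}{V} 0 = 0 \cdot 0 = 0$)
$F{\left(6 - 0 \right)} \left(-11 + 11\right)^{2} = 0 \left(-11 + 11\right)^{2} = 0 \cdot 0^{2} = 0 \cdot 0 = 0$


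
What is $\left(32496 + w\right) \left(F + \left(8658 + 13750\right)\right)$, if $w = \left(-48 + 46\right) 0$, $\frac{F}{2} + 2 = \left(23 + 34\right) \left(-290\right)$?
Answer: $-346277376$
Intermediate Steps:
$F = -33064$ ($F = -4 + 2 \left(23 + 34\right) \left(-290\right) = -4 + 2 \cdot 57 \left(-290\right) = -4 + 2 \left(-16530\right) = -4 - 33060 = -33064$)
$w = 0$ ($w = \left(-2\right) 0 = 0$)
$\left(32496 + w\right) \left(F + \left(8658 + 13750\right)\right) = \left(32496 + 0\right) \left(-33064 + \left(8658 + 13750\right)\right) = 32496 \left(-33064 + 22408\right) = 32496 \left(-10656\right) = -346277376$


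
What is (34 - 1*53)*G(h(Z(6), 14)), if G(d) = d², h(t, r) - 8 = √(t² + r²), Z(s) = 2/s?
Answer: -44479/9 - 304*√1765/3 ≈ -9199.3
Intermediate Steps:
h(t, r) = 8 + √(r² + t²) (h(t, r) = 8 + √(t² + r²) = 8 + √(r² + t²))
(34 - 1*53)*G(h(Z(6), 14)) = (34 - 1*53)*(8 + √(14² + (2/6)²))² = (34 - 53)*(8 + √(196 + (2*(⅙))²))² = -19*(8 + √(196 + (⅓)²))² = -19*(8 + √(196 + ⅑))² = -19*(8 + √(1765/9))² = -19*(8 + √1765/3)²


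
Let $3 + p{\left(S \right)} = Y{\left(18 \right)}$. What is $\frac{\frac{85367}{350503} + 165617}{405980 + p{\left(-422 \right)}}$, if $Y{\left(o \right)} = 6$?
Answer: $\frac{58049340718}{142298259449} \approx 0.40794$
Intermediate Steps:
$p{\left(S \right)} = 3$ ($p{\left(S \right)} = -3 + 6 = 3$)
$\frac{\frac{85367}{350503} + 165617}{405980 + p{\left(-422 \right)}} = \frac{\frac{85367}{350503} + 165617}{405980 + 3} = \frac{85367 \cdot \frac{1}{350503} + 165617}{405983} = \left(\frac{85367}{350503} + 165617\right) \frac{1}{405983} = \frac{58049340718}{350503} \cdot \frac{1}{405983} = \frac{58049340718}{142298259449}$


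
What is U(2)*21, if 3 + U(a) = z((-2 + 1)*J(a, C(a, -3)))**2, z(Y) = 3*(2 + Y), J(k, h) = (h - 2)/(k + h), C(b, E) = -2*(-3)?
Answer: 1449/4 ≈ 362.25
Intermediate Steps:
C(b, E) = 6
J(k, h) = (-2 + h)/(h + k)
z(Y) = 6 + 3*Y
U(a) = -3 + (6 - 12/(6 + a))**2 (U(a) = -3 + (6 + 3*((-2 + 1)*((-2 + 6)/(6 + a))))**2 = -3 + (6 + 3*(-4/(6 + a)))**2 = -3 + (6 - 12/(6 + a))**2)
U(2)*21 = (-3 + 36*(4 + 2)**2/(6 + 2)**2)*21 = (-3 + 36*6**2/8**2)*21 = (-3 + 36*36*(1/64))*21 = (-3 + 81/4)*21 = (69/4)*21 = 1449/4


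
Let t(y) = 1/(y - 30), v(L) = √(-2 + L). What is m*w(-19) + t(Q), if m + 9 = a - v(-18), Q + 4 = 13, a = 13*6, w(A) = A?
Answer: -27532/21 + 38*I*√5 ≈ -1311.0 + 84.971*I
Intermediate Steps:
a = 78
Q = 9 (Q = -4 + 13 = 9)
t(y) = 1/(-30 + y)
m = 69 - 2*I*√5 (m = -9 + (78 - √(-2 - 18)) = -9 + (78 - √(-20)) = -9 + (78 - 2*I*√5) = 69 - 2*I*√5 ≈ 69.0 - 4.4721*I)
m*w(-19) + t(Q) = (69 - 2*I*√5)*(-19) + 1/(-30 + 9) = (-1311 + 38*I*√5) + 1/(-21) = (-1311 + 38*I*√5) - 1/21 = -27532/21 + 38*I*√5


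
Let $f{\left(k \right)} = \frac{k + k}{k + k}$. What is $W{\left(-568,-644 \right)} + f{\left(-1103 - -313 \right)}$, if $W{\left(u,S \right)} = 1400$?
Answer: $1401$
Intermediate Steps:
$f{\left(k \right)} = 1$ ($f{\left(k \right)} = \frac{2 k}{2 k} = 2 k \frac{1}{2 k} = 1$)
$W{\left(-568,-644 \right)} + f{\left(-1103 - -313 \right)} = 1400 + 1 = 1401$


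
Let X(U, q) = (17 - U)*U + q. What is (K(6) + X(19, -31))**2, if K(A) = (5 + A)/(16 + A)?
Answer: 18769/4 ≈ 4692.3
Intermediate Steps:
K(A) = (5 + A)/(16 + A)
X(U, q) = q + U*(17 - U) (X(U, q) = U*(17 - U) + q = q + U*(17 - U))
(K(6) + X(19, -31))**2 = ((5 + 6)/(16 + 6) + (-31 - 1*19**2 + 17*19))**2 = (11/22 + (-31 - 1*361 + 323))**2 = ((1/22)*11 + (-31 - 361 + 323))**2 = (1/2 - 69)**2 = (-137/2)**2 = 18769/4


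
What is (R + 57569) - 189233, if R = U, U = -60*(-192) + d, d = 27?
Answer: -120117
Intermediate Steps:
U = 11547 (U = -60*(-192) + 27 = 11520 + 27 = 11547)
R = 11547
(R + 57569) - 189233 = (11547 + 57569) - 189233 = 69116 - 189233 = -120117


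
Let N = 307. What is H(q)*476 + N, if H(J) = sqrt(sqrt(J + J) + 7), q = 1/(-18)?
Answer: 307 + 476*sqrt(63 + 3*I)/3 ≈ 1566.7 + 29.977*I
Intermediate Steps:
q = -1/18 ≈ -0.055556
H(J) = sqrt(7 + sqrt(2)*sqrt(J)) (H(J) = sqrt(sqrt(2*J) + 7) = sqrt(sqrt(2)*sqrt(J) + 7) = sqrt(7 + sqrt(2)*sqrt(J)))
H(q)*476 + N = sqrt(7 + sqrt(2)*sqrt(-1/18))*476 + 307 = sqrt(7 + sqrt(2)*(I*sqrt(2)/6))*476 + 307 = sqrt(7 + I/3)*476 + 307 = 476*sqrt(7 + I/3) + 307 = 307 + 476*sqrt(7 + I/3)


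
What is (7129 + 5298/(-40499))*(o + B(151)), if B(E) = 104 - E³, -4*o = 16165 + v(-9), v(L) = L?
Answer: -995157602454678/40499 ≈ -2.4572e+10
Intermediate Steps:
o = -4039 (o = -(16165 - 9)/4 = -¼*16156 = -4039)
(7129 + 5298/(-40499))*(o + B(151)) = (7129 + 5298/(-40499))*(-4039 + (104 - 1*151³)) = (7129 + 5298*(-1/40499))*(-4039 + (104 - 1*3442951)) = (7129 - 5298/40499)*(-4039 + (104 - 3442951)) = 288712073*(-4039 - 3442847)/40499 = (288712073/40499)*(-3446886) = -995157602454678/40499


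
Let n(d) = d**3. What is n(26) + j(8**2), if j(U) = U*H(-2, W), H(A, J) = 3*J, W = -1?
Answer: 17384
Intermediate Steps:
j(U) = -3*U (j(U) = U*(3*(-1)) = U*(-3) = -3*U)
n(26) + j(8**2) = 26**3 - 3*8**2 = 17576 - 3*64 = 17576 - 192 = 17384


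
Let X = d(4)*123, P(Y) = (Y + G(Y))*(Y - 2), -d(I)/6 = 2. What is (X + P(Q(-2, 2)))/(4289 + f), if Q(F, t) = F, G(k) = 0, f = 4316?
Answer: -1468/8605 ≈ -0.17060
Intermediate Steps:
d(I) = -12 (d(I) = -6*2 = -12)
P(Y) = Y*(-2 + Y) (P(Y) = (Y + 0)*(Y - 2) = Y*(-2 + Y))
X = -1476 (X = -12*123 = -1476)
(X + P(Q(-2, 2)))/(4289 + f) = (-1476 - 2*(-2 - 2))/(4289 + 4316) = (-1476 - 2*(-4))/8605 = (-1476 + 8)*(1/8605) = -1468*1/8605 = -1468/8605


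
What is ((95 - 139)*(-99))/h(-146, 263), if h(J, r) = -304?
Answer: -1089/76 ≈ -14.329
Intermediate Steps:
((95 - 139)*(-99))/h(-146, 263) = ((95 - 139)*(-99))/(-304) = -44*(-99)*(-1/304) = 4356*(-1/304) = -1089/76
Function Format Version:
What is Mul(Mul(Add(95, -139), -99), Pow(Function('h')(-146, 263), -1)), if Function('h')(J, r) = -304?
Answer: Rational(-1089, 76) ≈ -14.329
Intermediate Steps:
Mul(Mul(Add(95, -139), -99), Pow(Function('h')(-146, 263), -1)) = Mul(Mul(Add(95, -139), -99), Pow(-304, -1)) = Mul(Mul(-44, -99), Rational(-1, 304)) = Mul(4356, Rational(-1, 304)) = Rational(-1089, 76)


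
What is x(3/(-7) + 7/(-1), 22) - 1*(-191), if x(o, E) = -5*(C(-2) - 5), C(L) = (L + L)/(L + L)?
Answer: 211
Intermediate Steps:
C(L) = 1 (C(L) = (2*L)/((2*L)) = (2*L)*(1/(2*L)) = 1)
x(o, E) = 20 (x(o, E) = -5*(1 - 5) = -5*(-4) = 20)
x(3/(-7) + 7/(-1), 22) - 1*(-191) = 20 - 1*(-191) = 20 + 191 = 211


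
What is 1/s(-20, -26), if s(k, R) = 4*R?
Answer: -1/104 ≈ -0.0096154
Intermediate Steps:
1/s(-20, -26) = 1/(4*(-26)) = 1/(-104) = -1/104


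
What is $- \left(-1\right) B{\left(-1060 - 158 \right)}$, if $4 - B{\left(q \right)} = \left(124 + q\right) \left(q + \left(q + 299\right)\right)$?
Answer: $-2337874$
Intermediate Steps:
$B{\left(q \right)} = 4 - \left(124 + q\right) \left(299 + 2 q\right)$ ($B{\left(q \right)} = 4 - \left(124 + q\right) \left(q + \left(q + 299\right)\right) = 4 - \left(124 + q\right) \left(q + \left(299 + q\right)\right) = 4 - \left(124 + q\right) \left(299 + 2 q\right)$)
$- \left(-1\right) B{\left(-1060 - 158 \right)} = - \left(-1\right) \left(-37072 - 547 \left(-1060 - 158\right) - 2 \left(-1060 - 158\right)^{2}\right) = - \left(-1\right) \left(-37072 - -666246 - 2 \left(-1218\right)^{2}\right) = - \left(-1\right) \left(-37072 + 666246 - 2967048\right) = - \left(-1\right) \left(-2337874\right) = \left(-1\right) 2337874 = -2337874$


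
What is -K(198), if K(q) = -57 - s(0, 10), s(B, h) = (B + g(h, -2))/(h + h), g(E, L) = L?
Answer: 569/10 ≈ 56.900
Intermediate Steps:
s(B, h) = (-2 + B)/(2*h) (s(B, h) = (B - 2)/(h + h) = (-2 + B)/((2*h)) = (-2 + B)*(1/(2*h)) = (-2 + B)/(2*h))
K(q) = -569/10 (K(q) = -57 - (-2 + 0)/(2*10) = -57 - (-2)/(2*10) = -57 - 1*(-⅒) = -57 + ⅒ = -569/10)
-K(198) = -1*(-569/10) = 569/10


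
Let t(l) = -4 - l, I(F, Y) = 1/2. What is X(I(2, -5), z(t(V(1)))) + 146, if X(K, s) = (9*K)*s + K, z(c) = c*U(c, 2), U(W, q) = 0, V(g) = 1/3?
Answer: 293/2 ≈ 146.50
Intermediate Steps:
V(g) = ⅓
I(F, Y) = ½
z(c) = 0 (z(c) = c*0 = 0)
X(K, s) = K + 9*K*s (X(K, s) = 9*K*s + K = K + 9*K*s)
X(I(2, -5), z(t(V(1)))) + 146 = (1 + 9*0)/2 + 146 = (1 + 0)/2 + 146 = (½)*1 + 146 = ½ + 146 = 293/2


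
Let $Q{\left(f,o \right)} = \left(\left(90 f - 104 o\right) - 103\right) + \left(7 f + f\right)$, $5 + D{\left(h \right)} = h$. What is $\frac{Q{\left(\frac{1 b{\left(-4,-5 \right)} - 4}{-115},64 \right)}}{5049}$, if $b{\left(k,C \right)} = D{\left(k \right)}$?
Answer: $- \frac{776011}{580635} \approx -1.3365$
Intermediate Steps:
$D{\left(h \right)} = -5 + h$
$b{\left(k,C \right)} = -5 + k$
$Q{\left(f,o \right)} = -103 - 104 o + 98 f$ ($Q{\left(f,o \right)} = \left(\left(- 104 o + 90 f\right) - 103\right) + 8 f = \left(-103 - 104 o + 90 f\right) + 8 f = -103 - 104 o + 98 f$)
$\frac{Q{\left(\frac{1 b{\left(-4,-5 \right)} - 4}{-115},64 \right)}}{5049} = \frac{-103 - 6656 + 98 \frac{1 \left(-5 - 4\right) - 4}{-115}}{5049} = \left(-103 - 6656 + 98 \left(1 \left(-9\right) - 4\right) \left(- \frac{1}{115}\right)\right) \frac{1}{5049} = \left(-103 - 6656 + 98 \left(-9 - 4\right) \left(- \frac{1}{115}\right)\right) \frac{1}{5049} = \left(-103 - 6656 + 98 \left(\left(-13\right) \left(- \frac{1}{115}\right)\right)\right) \frac{1}{5049} = \left(-103 - 6656 + 98 \cdot \frac{13}{115}\right) \frac{1}{5049} = \left(-103 - 6656 + \frac{1274}{115}\right) \frac{1}{5049} = \left(- \frac{776011}{115}\right) \frac{1}{5049} = - \frac{776011}{580635}$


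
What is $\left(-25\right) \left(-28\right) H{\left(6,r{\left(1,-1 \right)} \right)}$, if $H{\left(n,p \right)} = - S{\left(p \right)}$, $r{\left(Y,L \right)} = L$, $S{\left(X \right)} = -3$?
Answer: $2100$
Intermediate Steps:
$H{\left(n,p \right)} = 3$ ($H{\left(n,p \right)} = \left(-1\right) \left(-3\right) = 3$)
$\left(-25\right) \left(-28\right) H{\left(6,r{\left(1,-1 \right)} \right)} = \left(-25\right) \left(-28\right) 3 = 700 \cdot 3 = 2100$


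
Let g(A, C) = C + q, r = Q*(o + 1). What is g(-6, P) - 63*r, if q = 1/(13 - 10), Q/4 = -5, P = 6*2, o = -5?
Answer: -15083/3 ≈ -5027.7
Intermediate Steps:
P = 12
Q = -20 (Q = 4*(-5) = -20)
r = 80 (r = -20*(-5 + 1) = -20*(-4) = 80)
q = ⅓ (q = 1/3 = ⅓ ≈ 0.33333)
g(A, C) = ⅓ + C (g(A, C) = C + ⅓ = ⅓ + C)
g(-6, P) - 63*r = (⅓ + 12) - 63*80 = 37/3 - 5040 = -15083/3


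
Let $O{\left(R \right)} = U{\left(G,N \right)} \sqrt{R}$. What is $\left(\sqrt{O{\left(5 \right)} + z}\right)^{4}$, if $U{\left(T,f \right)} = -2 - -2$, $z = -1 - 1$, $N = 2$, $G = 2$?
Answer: $4$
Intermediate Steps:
$z = -2$ ($z = -1 - 1 = -2$)
$U{\left(T,f \right)} = 0$ ($U{\left(T,f \right)} = -2 + 2 = 0$)
$O{\left(R \right)} = 0$ ($O{\left(R \right)} = 0 \sqrt{R} = 0$)
$\left(\sqrt{O{\left(5 \right)} + z}\right)^{4} = \left(\sqrt{0 - 2}\right)^{4} = \left(\sqrt{-2}\right)^{4} = \left(i \sqrt{2}\right)^{4} = 4$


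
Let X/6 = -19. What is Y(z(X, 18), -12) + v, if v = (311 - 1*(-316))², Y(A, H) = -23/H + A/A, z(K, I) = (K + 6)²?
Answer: 4717583/12 ≈ 3.9313e+5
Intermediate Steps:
X = -114 (X = 6*(-19) = -114)
z(K, I) = (6 + K)²
Y(A, H) = 1 - 23/H (Y(A, H) = -23/H + 1 = 1 - 23/H)
v = 393129 (v = (311 + 316)² = 627² = 393129)
Y(z(X, 18), -12) + v = (-23 - 12)/(-12) + 393129 = -1/12*(-35) + 393129 = 35/12 + 393129 = 4717583/12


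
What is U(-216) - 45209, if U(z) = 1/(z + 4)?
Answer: -9584309/212 ≈ -45209.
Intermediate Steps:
U(z) = 1/(4 + z)
U(-216) - 45209 = 1/(4 - 216) - 45209 = 1/(-212) - 45209 = -1/212 - 45209 = -9584309/212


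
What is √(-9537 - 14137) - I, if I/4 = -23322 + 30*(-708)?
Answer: 178248 + I*√23674 ≈ 1.7825e+5 + 153.86*I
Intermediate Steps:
I = -178248 (I = 4*(-23322 + 30*(-708)) = 4*(-23322 - 21240) = 4*(-44562) = -178248)
√(-9537 - 14137) - I = √(-9537 - 14137) - 1*(-178248) = √(-23674) + 178248 = I*√23674 + 178248 = 178248 + I*√23674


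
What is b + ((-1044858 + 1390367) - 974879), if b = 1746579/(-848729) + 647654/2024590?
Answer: -540733617338948272/859164123055 ≈ -6.2937e+5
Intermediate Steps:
b = -1493211822922/859164123055 (b = 1746579*(-1/848729) + 647654*(1/2024590) = -1746579/848729 + 323827/1012295 = -1493211822922/859164123055 ≈ -1.7380)
b + ((-1044858 + 1390367) - 974879) = -1493211822922/859164123055 + ((-1044858 + 1390367) - 974879) = -1493211822922/859164123055 + (345509 - 974879) = -1493211822922/859164123055 - 629370 = -540733617338948272/859164123055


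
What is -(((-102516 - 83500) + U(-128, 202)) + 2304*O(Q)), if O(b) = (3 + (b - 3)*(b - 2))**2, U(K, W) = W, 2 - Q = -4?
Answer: -332586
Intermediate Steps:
Q = 6 (Q = 2 - 1*(-4) = 2 + 4 = 6)
O(b) = (3 + (-3 + b)*(-2 + b))**2
-(((-102516 - 83500) + U(-128, 202)) + 2304*O(Q)) = -(((-102516 - 83500) + 202) + 2304*(9 + 6**2 - 5*6)**2) = -((-186016 + 202) + 2304*(9 + 36 - 30)**2) = -(-185814 + 2304*15**2) = -(-185814 + 2304*225) = -(-185814 + 518400) = -1*332586 = -332586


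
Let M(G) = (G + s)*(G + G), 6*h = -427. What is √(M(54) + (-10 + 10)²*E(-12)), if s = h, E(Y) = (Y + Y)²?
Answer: 3*I*√206 ≈ 43.058*I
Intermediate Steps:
h = -427/6 (h = (⅙)*(-427) = -427/6 ≈ -71.167)
E(Y) = 4*Y² (E(Y) = (2*Y)² = 4*Y²)
s = -427/6 ≈ -71.167
M(G) = 2*G*(-427/6 + G) (M(G) = (G - 427/6)*(G + G) = (-427/6 + G)*(2*G) = 2*G*(-427/6 + G))
√(M(54) + (-10 + 10)²*E(-12)) = √((⅓)*54*(-427 + 6*54) + (-10 + 10)²*(4*(-12)²)) = √((⅓)*54*(-427 + 324) + 0²*(4*144)) = √((⅓)*54*(-103) + 0*576) = √(-1854 + 0) = √(-1854) = 3*I*√206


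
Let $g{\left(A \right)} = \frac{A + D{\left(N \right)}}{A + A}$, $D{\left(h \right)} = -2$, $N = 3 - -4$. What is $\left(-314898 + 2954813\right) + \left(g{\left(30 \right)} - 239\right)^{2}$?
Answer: $\frac{606782959}{225} \approx 2.6968 \cdot 10^{6}$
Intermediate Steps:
$N = 7$ ($N = 3 + 4 = 7$)
$g{\left(A \right)} = \frac{-2 + A}{2 A}$ ($g{\left(A \right)} = \frac{A - 2}{A + A} = \frac{-2 + A}{2 A}$)
$\left(-314898 + 2954813\right) + \left(g{\left(30 \right)} - 239\right)^{2} = \left(-314898 + 2954813\right) + \left(\frac{-2 + 30}{2 \cdot 30} - 239\right)^{2} = 2639915 + \left(\frac{1}{2} \cdot \frac{1}{30} \cdot 28 - 239\right)^{2} = 2639915 + \left(\frac{7}{15} - 239\right)^{2} = 2639915 + \left(- \frac{3578}{15}\right)^{2} = 2639915 + \frac{12802084}{225} = \frac{606782959}{225}$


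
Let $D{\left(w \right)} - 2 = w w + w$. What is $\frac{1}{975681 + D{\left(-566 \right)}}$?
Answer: $\frac{1}{1295473} \approx 7.7192 \cdot 10^{-7}$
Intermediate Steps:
$D{\left(w \right)} = 2 + w + w^{2}$ ($D{\left(w \right)} = 2 + \left(w w + w\right) = 2 + \left(w^{2} + w\right) = 2 + \left(w + w^{2}\right) = 2 + w + w^{2}$)
$\frac{1}{975681 + D{\left(-566 \right)}} = \frac{1}{975681 + \left(2 - 566 + \left(-566\right)^{2}\right)} = \frac{1}{975681 + \left(2 - 566 + 320356\right)} = \frac{1}{975681 + 319792} = \frac{1}{1295473}$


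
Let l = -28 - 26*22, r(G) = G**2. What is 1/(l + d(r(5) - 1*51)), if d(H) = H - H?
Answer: -1/600 ≈ -0.0016667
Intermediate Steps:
l = -600 (l = -28 - 572 = -600)
d(H) = 0
1/(l + d(r(5) - 1*51)) = 1/(-600 + 0) = 1/(-600) = -1/600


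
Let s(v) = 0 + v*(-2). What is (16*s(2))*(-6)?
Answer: 384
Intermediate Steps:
s(v) = -2*v (s(v) = 0 - 2*v = -2*v)
(16*s(2))*(-6) = (16*(-2*2))*(-6) = (16*(-4))*(-6) = -64*(-6) = 384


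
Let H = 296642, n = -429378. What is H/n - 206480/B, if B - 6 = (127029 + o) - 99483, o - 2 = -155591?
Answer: 8446136281/9162711831 ≈ 0.92179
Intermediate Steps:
o = -155589 (o = 2 - 155591 = -155589)
B = -128037 (B = 6 + ((127029 - 155589) - 99483) = 6 + (-28560 - 99483) = 6 - 128043 = -128037)
H/n - 206480/B = 296642/(-429378) - 206480/(-128037) = 296642*(-1/429378) - 206480*(-1/128037) = -148321/214689 + 206480/128037 = 8446136281/9162711831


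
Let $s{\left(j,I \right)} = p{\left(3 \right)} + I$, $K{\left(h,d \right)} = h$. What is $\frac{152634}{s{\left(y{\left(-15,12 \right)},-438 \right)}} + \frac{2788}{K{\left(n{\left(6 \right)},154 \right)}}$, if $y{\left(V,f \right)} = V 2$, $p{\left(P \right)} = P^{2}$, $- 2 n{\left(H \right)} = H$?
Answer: $- \frac{551318}{429} \approx -1285.1$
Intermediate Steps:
$n{\left(H \right)} = - \frac{H}{2}$
$y{\left(V,f \right)} = 2 V$
$s{\left(j,I \right)} = 9 + I$ ($s{\left(j,I \right)} = 3^{2} + I = 9 + I$)
$\frac{152634}{s{\left(y{\left(-15,12 \right)},-438 \right)}} + \frac{2788}{K{\left(n{\left(6 \right)},154 \right)}} = \frac{152634}{9 - 438} + \frac{2788}{\left(- \frac{1}{2}\right) 6} = \frac{152634}{-429} + \frac{2788}{-3} = 152634 \left(- \frac{1}{429}\right) + 2788 \left(- \frac{1}{3}\right) = - \frac{50878}{143} - \frac{2788}{3} = - \frac{551318}{429}$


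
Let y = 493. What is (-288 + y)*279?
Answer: 57195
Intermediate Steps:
(-288 + y)*279 = (-288 + 493)*279 = 205*279 = 57195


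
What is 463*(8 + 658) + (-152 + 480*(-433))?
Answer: 100366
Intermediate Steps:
463*(8 + 658) + (-152 + 480*(-433)) = 463*666 + (-152 - 207840) = 308358 - 207992 = 100366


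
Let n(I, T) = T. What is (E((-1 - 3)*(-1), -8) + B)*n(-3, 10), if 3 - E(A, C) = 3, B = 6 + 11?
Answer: 170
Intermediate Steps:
B = 17
E(A, C) = 0 (E(A, C) = 3 - 1*3 = 3 - 3 = 0)
(E((-1 - 3)*(-1), -8) + B)*n(-3, 10) = (0 + 17)*10 = 17*10 = 170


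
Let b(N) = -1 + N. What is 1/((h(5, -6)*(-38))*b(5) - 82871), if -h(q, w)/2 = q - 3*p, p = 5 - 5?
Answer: -1/81351 ≈ -1.2292e-5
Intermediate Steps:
p = 0
h(q, w) = -2*q (h(q, w) = -2*(q - 3*0) = -2*(q + 0) = -2*q)
1/((h(5, -6)*(-38))*b(5) - 82871) = 1/((-2*5*(-38))*(-1 + 5) - 82871) = 1/(-10*(-38)*4 - 82871) = 1/(380*4 - 82871) = 1/(1520 - 82871) = 1/(-81351) = -1/81351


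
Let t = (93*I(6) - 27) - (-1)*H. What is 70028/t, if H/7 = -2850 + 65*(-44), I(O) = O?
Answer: -70028/39439 ≈ -1.7756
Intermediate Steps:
H = -39970 (H = 7*(-2850 + 65*(-44)) = 7*(-2850 - 2860) = 7*(-5710) = -39970)
t = -39439 (t = (93*6 - 27) - (-1)*(-39970) = (558 - 27) - 1*39970 = 531 - 39970 = -39439)
70028/t = 70028/(-39439) = 70028*(-1/39439) = -70028/39439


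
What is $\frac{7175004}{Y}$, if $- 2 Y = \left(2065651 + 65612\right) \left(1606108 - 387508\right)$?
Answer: $- \frac{597917}{108214878825} \approx -5.5253 \cdot 10^{-6}$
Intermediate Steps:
$Y = -1298578545900$ ($Y = - \frac{\left(2065651 + 65612\right) \left(1606108 - 387508\right)}{2} = - \frac{2131263 \cdot 1218600}{2} = \left(- \frac{1}{2}\right) 2597157091800 = -1298578545900$)
$\frac{7175004}{Y} = \frac{7175004}{-1298578545900} = 7175004 \left(- \frac{1}{1298578545900}\right) = - \frac{597917}{108214878825}$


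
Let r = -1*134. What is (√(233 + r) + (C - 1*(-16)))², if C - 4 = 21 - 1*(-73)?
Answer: 13095 + 684*√11 ≈ 15364.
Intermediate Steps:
r = -134
C = 98 (C = 4 + (21 - 1*(-73)) = 4 + (21 + 73) = 4 + 94 = 98)
(√(233 + r) + (C - 1*(-16)))² = (√(233 - 134) + (98 - 1*(-16)))² = (√99 + (98 + 16))² = (3*√11 + 114)² = (114 + 3*√11)²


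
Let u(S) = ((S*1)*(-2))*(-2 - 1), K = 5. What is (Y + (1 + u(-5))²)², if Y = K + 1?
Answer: 717409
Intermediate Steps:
Y = 6 (Y = 5 + 1 = 6)
u(S) = 6*S (u(S) = (S*(-2))*(-3) = -2*S*(-3) = 6*S)
(Y + (1 + u(-5))²)² = (6 + (1 + 6*(-5))²)² = (6 + (1 - 30)²)² = (6 + (-29)²)² = (6 + 841)² = 847² = 717409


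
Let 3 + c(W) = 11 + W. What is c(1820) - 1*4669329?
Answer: -4667501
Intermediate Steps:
c(W) = 8 + W (c(W) = -3 + (11 + W) = 8 + W)
c(1820) - 1*4669329 = (8 + 1820) - 1*4669329 = 1828 - 4669329 = -4667501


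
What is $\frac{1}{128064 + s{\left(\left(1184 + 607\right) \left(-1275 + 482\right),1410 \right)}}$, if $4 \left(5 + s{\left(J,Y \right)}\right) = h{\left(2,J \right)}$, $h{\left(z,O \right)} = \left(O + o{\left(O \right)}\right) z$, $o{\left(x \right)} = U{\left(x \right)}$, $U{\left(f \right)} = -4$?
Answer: $- \frac{2}{1164149} \approx -1.718 \cdot 10^{-6}$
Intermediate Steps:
$o{\left(x \right)} = -4$
$h{\left(z,O \right)} = z \left(-4 + O\right)$ ($h{\left(z,O \right)} = \left(O - 4\right) z = \left(-4 + O\right) z = z \left(-4 + O\right)$)
$s{\left(J,Y \right)} = -7 + \frac{J}{2}$ ($s{\left(J,Y \right)} = -5 + \frac{2 \left(-4 + J\right)}{4} = -5 + \frac{-8 + 2 J}{4} = -5 + \left(-2 + \frac{J}{2}\right) = -7 + \frac{J}{2}$)
$\frac{1}{128064 + s{\left(\left(1184 + 607\right) \left(-1275 + 482\right),1410 \right)}} = \frac{1}{128064 + \left(-7 + \frac{\left(1184 + 607\right) \left(-1275 + 482\right)}{2}\right)} = \frac{1}{128064 + \left(-7 + \frac{1791 \left(-793\right)}{2}\right)} = \frac{1}{128064 + \left(-7 + \frac{1}{2} \left(-1420263\right)\right)} = \frac{1}{128064 - \frac{1420277}{2}} = \frac{1}{- \frac{1164149}{2}} = - \frac{2}{1164149}$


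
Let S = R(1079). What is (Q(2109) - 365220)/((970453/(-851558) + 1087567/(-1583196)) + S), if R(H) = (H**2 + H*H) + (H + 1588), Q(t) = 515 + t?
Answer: -244422921304979664/1571406750551403329 ≈ -0.15554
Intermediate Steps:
R(H) = 1588 + H + 2*H**2 (R(H) = (H**2 + H**2) + (1588 + H) = 2*H**2 + (1588 + H) = 1588 + H + 2*H**2)
S = 2331149 (S = 1588 + 1079 + 2*1079**2 = 1588 + 1079 + 2*1164241 = 1588 + 1079 + 2328482 = 2331149)
(Q(2109) - 365220)/((970453/(-851558) + 1087567/(-1583196)) + S) = ((515 + 2109) - 365220)/((970453/(-851558) + 1087567/(-1583196)) + 2331149) = (2624 - 365220)/((970453*(-1/851558) + 1087567*(-1/1583196)) + 2331149) = -362596/((-970453/851558 - 1087567/1583196) + 2331149) = -362596/(-1231271843587/674091609684 + 2331149) = -362596/1571406750551403329/674091609684 = -362596*674091609684/1571406750551403329 = -244422921304979664/1571406750551403329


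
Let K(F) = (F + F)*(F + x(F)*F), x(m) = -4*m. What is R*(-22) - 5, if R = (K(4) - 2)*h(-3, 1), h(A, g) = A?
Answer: -31817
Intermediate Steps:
K(F) = 2*F*(F - 4*F**2) (K(F) = (F + F)*(F + (-4*F)*F) = (2*F)*(F - 4*F**2) = 2*F*(F - 4*F**2))
R = 1446 (R = (4**2*(2 - 8*4) - 2)*(-3) = (16*(2 - 32) - 2)*(-3) = (16*(-30) - 2)*(-3) = (-480 - 2)*(-3) = -482*(-3) = 1446)
R*(-22) - 5 = 1446*(-22) - 5 = -31812 - 5 = -31817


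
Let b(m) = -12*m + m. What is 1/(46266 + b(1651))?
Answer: 1/28105 ≈ 3.5581e-5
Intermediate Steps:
b(m) = -11*m
1/(46266 + b(1651)) = 1/(46266 - 11*1651) = 1/(46266 - 18161) = 1/28105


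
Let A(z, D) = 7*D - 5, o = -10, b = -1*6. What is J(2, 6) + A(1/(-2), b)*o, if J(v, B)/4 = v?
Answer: 478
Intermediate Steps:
b = -6
J(v, B) = 4*v
A(z, D) = -5 + 7*D
J(2, 6) + A(1/(-2), b)*o = 4*2 + (-5 + 7*(-6))*(-10) = 8 + (-5 - 42)*(-10) = 8 - 47*(-10) = 8 + 470 = 478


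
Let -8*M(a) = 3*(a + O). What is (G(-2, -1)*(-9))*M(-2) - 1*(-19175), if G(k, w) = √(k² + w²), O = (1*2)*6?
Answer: 19175 + 135*√5/4 ≈ 19250.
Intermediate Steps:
O = 12 (O = 2*6 = 12)
M(a) = -9/2 - 3*a/8 (M(a) = -3*(a + 12)/8 = -3*(12 + a)/8 = -(36 + 3*a)/8 = -9/2 - 3*a/8)
(G(-2, -1)*(-9))*M(-2) - 1*(-19175) = (√((-2)² + (-1)²)*(-9))*(-9/2 - 3/8*(-2)) - 1*(-19175) = (√(4 + 1)*(-9))*(-9/2 + ¾) + 19175 = (√5*(-9))*(-15/4) + 19175 = -9*√5*(-15/4) + 19175 = 135*√5/4 + 19175 = 19175 + 135*√5/4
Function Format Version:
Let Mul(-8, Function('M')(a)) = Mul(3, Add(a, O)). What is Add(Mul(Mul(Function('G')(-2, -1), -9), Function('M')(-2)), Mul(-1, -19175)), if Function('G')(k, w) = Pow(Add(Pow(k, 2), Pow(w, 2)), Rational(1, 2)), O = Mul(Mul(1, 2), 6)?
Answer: Add(19175, Mul(Rational(135, 4), Pow(5, Rational(1, 2)))) ≈ 19250.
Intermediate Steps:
O = 12 (O = Mul(2, 6) = 12)
Function('M')(a) = Add(Rational(-9, 2), Mul(Rational(-3, 8), a)) (Function('M')(a) = Mul(Rational(-1, 8), Mul(3, Add(a, 12))) = Mul(Rational(-1, 8), Mul(3, Add(12, a))) = Mul(Rational(-1, 8), Add(36, Mul(3, a))) = Add(Rational(-9, 2), Mul(Rational(-3, 8), a)))
Add(Mul(Mul(Function('G')(-2, -1), -9), Function('M')(-2)), Mul(-1, -19175)) = Add(Mul(Mul(Pow(Add(Pow(-2, 2), Pow(-1, 2)), Rational(1, 2)), -9), Add(Rational(-9, 2), Mul(Rational(-3, 8), -2))), Mul(-1, -19175)) = Add(Mul(Mul(Pow(Add(4, 1), Rational(1, 2)), -9), Add(Rational(-9, 2), Rational(3, 4))), 19175) = Add(Mul(Mul(Pow(5, Rational(1, 2)), -9), Rational(-15, 4)), 19175) = Add(Mul(Mul(-9, Pow(5, Rational(1, 2))), Rational(-15, 4)), 19175) = Add(Mul(Rational(135, 4), Pow(5, Rational(1, 2))), 19175) = Add(19175, Mul(Rational(135, 4), Pow(5, Rational(1, 2))))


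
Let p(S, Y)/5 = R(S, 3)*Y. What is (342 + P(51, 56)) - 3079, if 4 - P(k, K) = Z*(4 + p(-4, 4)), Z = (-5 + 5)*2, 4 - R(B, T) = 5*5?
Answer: -2733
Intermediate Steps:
R(B, T) = -21 (R(B, T) = 4 - 5*5 = 4 - 1*25 = 4 - 25 = -21)
p(S, Y) = -105*Y (p(S, Y) = 5*(-21*Y) = -105*Y)
Z = 0 (Z = 0*2 = 0)
P(k, K) = 4 (P(k, K) = 4 - 0*(4 - 105*4) = 4 - 0*(4 - 420) = 4 - 0*(-416) = 4 - 1*0 = 4 + 0 = 4)
(342 + P(51, 56)) - 3079 = (342 + 4) - 3079 = 346 - 3079 = -2733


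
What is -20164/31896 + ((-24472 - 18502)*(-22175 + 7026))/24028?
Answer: 648882192697/23949909 ≈ 27093.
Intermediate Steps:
-20164/31896 + ((-24472 - 18502)*(-22175 + 7026))/24028 = -20164*1/31896 - 42974*(-15149)*(1/24028) = -5041/7974 + 651013126*(1/24028) = -5041/7974 + 325506563/12014 = 648882192697/23949909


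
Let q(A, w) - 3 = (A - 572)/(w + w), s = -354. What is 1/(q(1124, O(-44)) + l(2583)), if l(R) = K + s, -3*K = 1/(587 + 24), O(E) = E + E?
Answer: -40326/14280925 ≈ -0.0028238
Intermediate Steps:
O(E) = 2*E
K = -1/1833 (K = -1/(3*(587 + 24)) = -1/3/611 = -1/3*1/611 = -1/1833 ≈ -0.00054555)
l(R) = -648883/1833 (l(R) = -1/1833 - 354 = -648883/1833)
q(A, w) = 3 + (-572 + A)/(2*w) (q(A, w) = 3 + (A - 572)/(w + w) = 3 + (-572 + A)/((2*w)) = 3 + (-572 + A)*(1/(2*w)) = 3 + (-572 + A)/(2*w))
1/(q(1124, O(-44)) + l(2583)) = 1/((-572 + 1124 + 6*(2*(-44)))/(2*((2*(-44)))) - 648883/1833) = 1/((1/2)*(-572 + 1124 + 6*(-88))/(-88) - 648883/1833) = 1/((1/2)*(-1/88)*(-572 + 1124 - 528) - 648883/1833) = 1/((1/2)*(-1/88)*24 - 648883/1833) = 1/(-3/22 - 648883/1833) = 1/(-14280925/40326) = -40326/14280925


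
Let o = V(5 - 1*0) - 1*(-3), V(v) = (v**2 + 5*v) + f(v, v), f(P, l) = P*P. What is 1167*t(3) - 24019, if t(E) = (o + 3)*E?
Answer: 259562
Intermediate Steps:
f(P, l) = P**2
V(v) = 2*v**2 + 5*v (V(v) = (v**2 + 5*v) + v**2 = 2*v**2 + 5*v)
o = 78 (o = (5 - 1*0)*(5 + 2*(5 - 1*0)) - 1*(-3) = (5 + 0)*(5 + 2*(5 + 0)) + 3 = 5*(5 + 2*5) + 3 = 5*(5 + 10) + 3 = 5*15 + 3 = 75 + 3 = 78)
t(E) = 81*E (t(E) = (78 + 3)*E = 81*E)
1167*t(3) - 24019 = 1167*(81*3) - 24019 = 1167*243 - 24019 = 283581 - 24019 = 259562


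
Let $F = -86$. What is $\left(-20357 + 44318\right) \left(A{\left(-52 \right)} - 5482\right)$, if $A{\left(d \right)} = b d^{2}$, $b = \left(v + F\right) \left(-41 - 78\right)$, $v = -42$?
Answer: $986758212006$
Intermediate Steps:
$b = 15232$ ($b = \left(-42 - 86\right) \left(-41 - 78\right) = \left(-128\right) \left(-119\right) = 15232$)
$A{\left(d \right)} = 15232 d^{2}$
$\left(-20357 + 44318\right) \left(A{\left(-52 \right)} - 5482\right) = \left(-20357 + 44318\right) \left(15232 \left(-52\right)^{2} - 5482\right) = 23961 \left(15232 \cdot 2704 - 5482\right) = 23961 \left(41187328 - 5482\right) = 23961 \cdot 41181846 = 986758212006$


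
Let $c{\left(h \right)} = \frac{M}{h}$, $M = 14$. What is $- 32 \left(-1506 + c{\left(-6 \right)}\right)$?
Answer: $\frac{144800}{3} \approx 48267.0$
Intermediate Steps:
$c{\left(h \right)} = \frac{14}{h}$
$- 32 \left(-1506 + c{\left(-6 \right)}\right) = - 32 \left(-1506 + \frac{14}{-6}\right) = - 32 \left(-1506 + 14 \left(- \frac{1}{6}\right)\right) = - 32 \left(-1506 - \frac{7}{3}\right) = \left(-32\right) \left(- \frac{4525}{3}\right) = \frac{144800}{3}$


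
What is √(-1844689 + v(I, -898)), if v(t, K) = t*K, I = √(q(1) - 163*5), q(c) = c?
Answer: √(-1844689 - 898*I*√814) ≈ 9.432 - 1358.2*I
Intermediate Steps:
I = I*√814 (I = √(1 - 163*5) = √(1 - 815) = √(-814) = I*√814 ≈ 28.531*I)
v(t, K) = K*t
√(-1844689 + v(I, -898)) = √(-1844689 - 898*I*√814)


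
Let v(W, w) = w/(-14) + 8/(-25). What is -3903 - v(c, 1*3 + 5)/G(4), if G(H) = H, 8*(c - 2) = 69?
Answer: -682986/175 ≈ -3902.8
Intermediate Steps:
c = 85/8 (c = 2 + (⅛)*69 = 2 + 69/8 = 85/8 ≈ 10.625)
v(W, w) = -8/25 - w/14 (v(W, w) = w*(-1/14) + 8*(-1/25) = -w/14 - 8/25 = -8/25 - w/14)
-3903 - v(c, 1*3 + 5)/G(4) = -3903 - (-8/25 - (1*3 + 5)/14)/4 = -3903 - (-8/25 - (3 + 5)/14)/4 = -3903 - (-8/25 - 1/14*8)/4 = -3903 - (-8/25 - 4/7)/4 = -3903 - (-156)/(175*4) = -3903 - 1*(-39/175) = -3903 + 39/175 = -682986/175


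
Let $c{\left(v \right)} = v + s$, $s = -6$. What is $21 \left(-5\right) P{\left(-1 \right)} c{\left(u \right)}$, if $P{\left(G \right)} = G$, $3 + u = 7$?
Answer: $-210$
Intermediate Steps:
$u = 4$ ($u = -3 + 7 = 4$)
$c{\left(v \right)} = -6 + v$ ($c{\left(v \right)} = v - 6 = -6 + v$)
$21 \left(-5\right) P{\left(-1 \right)} c{\left(u \right)} = 21 \left(-5\right) \left(- (-6 + 4)\right) = - 105 \left(\left(-1\right) \left(-2\right)\right) = \left(-105\right) 2 = -210$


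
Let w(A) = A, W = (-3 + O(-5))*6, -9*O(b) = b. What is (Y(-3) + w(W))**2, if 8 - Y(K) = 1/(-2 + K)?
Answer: 9409/225 ≈ 41.818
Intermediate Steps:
O(b) = -b/9
Y(K) = 8 - 1/(-2 + K)
W = -44/3 (W = (-3 - 1/9*(-5))*6 = (-3 + 5/9)*6 = -22/9*6 = -44/3 ≈ -14.667)
(Y(-3) + w(W))**2 = ((-17 + 8*(-3))/(-2 - 3) - 44/3)**2 = ((-17 - 24)/(-5) - 44/3)**2 = (-1/5*(-41) - 44/3)**2 = (41/5 - 44/3)**2 = (-97/15)**2 = 9409/225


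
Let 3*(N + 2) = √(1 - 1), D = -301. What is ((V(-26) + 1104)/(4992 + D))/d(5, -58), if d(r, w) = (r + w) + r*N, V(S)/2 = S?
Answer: -1052/295533 ≈ -0.0035597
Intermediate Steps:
V(S) = 2*S
N = -2 (N = -2 + √(1 - 1)/3 = -2 + √0/3 = -2 + (⅓)*0 = -2 + 0 = -2)
d(r, w) = w - r (d(r, w) = (r + w) + r*(-2) = (r + w) - 2*r = w - r)
((V(-26) + 1104)/(4992 + D))/d(5, -58) = ((2*(-26) + 1104)/(4992 - 301))/(-58 - 1*5) = ((-52 + 1104)/4691)/(-58 - 5) = (1052*(1/4691))/(-63) = (1052/4691)*(-1/63) = -1052/295533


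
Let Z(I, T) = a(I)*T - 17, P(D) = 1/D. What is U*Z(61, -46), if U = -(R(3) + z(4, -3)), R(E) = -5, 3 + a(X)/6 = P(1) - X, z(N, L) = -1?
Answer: 104226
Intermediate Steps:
a(X) = -12 - 6*X (a(X) = -18 + 6*(1/1 - X) = -18 + 6*(1 - X) = -18 + (6 - 6*X) = -12 - 6*X)
Z(I, T) = -17 + T*(-12 - 6*I) (Z(I, T) = (-12 - 6*I)*T - 17 = T*(-12 - 6*I) - 17 = -17 + T*(-12 - 6*I))
U = 6 (U = -(-5 - 1) = -1*(-6) = 6)
U*Z(61, -46) = 6*(-17 - 6*(-46)*(2 + 61)) = 6*(-17 - 6*(-46)*63) = 6*(-17 + 17388) = 6*17371 = 104226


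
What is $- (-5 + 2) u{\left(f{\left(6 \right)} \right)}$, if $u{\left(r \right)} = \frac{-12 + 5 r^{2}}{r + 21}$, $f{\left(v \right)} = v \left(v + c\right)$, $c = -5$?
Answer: $\frac{56}{3} \approx 18.667$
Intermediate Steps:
$f{\left(v \right)} = v \left(-5 + v\right)$ ($f{\left(v \right)} = v \left(v - 5\right) = v \left(-5 + v\right)$)
$u{\left(r \right)} = \frac{-12 + 5 r^{2}}{21 + r}$
$- (-5 + 2) u{\left(f{\left(6 \right)} \right)} = - (-5 + 2) \frac{-12 + 5 \left(6 \left(-5 + 6\right)\right)^{2}}{21 + 6 \left(-5 + 6\right)} = \left(-1\right) \left(-3\right) \frac{-12 + 5 \left(6 \cdot 1\right)^{2}}{21 + 6 \cdot 1} = 3 \frac{-12 + 5 \cdot 6^{2}}{21 + 6} = 3 \frac{-12 + 5 \cdot 36}{27} = 3 \frac{-12 + 180}{27} = 3 \cdot \frac{1}{27} \cdot 168 = 3 \cdot \frac{56}{9} = \frac{56}{3}$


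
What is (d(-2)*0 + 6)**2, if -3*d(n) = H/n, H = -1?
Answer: 36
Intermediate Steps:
d(n) = 1/(3*n) (d(n) = -(-1)/(3*n) = 1/(3*n))
(d(-2)*0 + 6)**2 = (((1/3)/(-2))*0 + 6)**2 = (((1/3)*(-1/2))*0 + 6)**2 = (-1/6*0 + 6)**2 = (0 + 6)**2 = 6**2 = 36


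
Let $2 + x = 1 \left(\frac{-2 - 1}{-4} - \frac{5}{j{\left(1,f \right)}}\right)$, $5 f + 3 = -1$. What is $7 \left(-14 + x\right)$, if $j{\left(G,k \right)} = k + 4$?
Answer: $- \frac{1883}{16} \approx -117.69$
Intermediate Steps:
$f = - \frac{4}{5}$ ($f = - \frac{3}{5} + \frac{1}{5} \left(-1\right) = - \frac{3}{5} - \frac{1}{5} = - \frac{4}{5} \approx -0.8$)
$j{\left(G,k \right)} = 4 + k$
$x = - \frac{45}{16}$ ($x = -2 + 1 \left(\frac{-2 - 1}{-4} - \frac{5}{4 - \frac{4}{5}}\right) = -2 + 1 \left(\left(-3\right) \left(- \frac{1}{4}\right) - \frac{5}{\frac{16}{5}}\right) = -2 + 1 \left(\frac{3}{4} - \frac{25}{16}\right) = -2 + 1 \left(- \frac{13}{16}\right) = -2 - \frac{13}{16} = - \frac{45}{16} \approx -2.8125$)
$7 \left(-14 + x\right) = 7 \left(-14 - \frac{45}{16}\right) = 7 \left(- \frac{269}{16}\right) = - \frac{1883}{16}$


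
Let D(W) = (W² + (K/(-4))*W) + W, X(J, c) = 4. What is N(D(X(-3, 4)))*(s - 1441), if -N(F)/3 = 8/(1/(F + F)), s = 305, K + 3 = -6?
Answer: 1581312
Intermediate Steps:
K = -9 (K = -3 - 6 = -9)
D(W) = W² + 13*W/4 (D(W) = (W² + (-9/(-4))*W) + W = (W² + (-9*(-¼))*W) + W = (W² + 9*W/4) + W = W² + 13*W/4)
N(F) = -48*F (N(F) = -24/(1/(F + F)) = -24/(1/(2*F)) = -24*2*F = -48*F)
N(D(X(-3, 4)))*(s - 1441) = (-12*4*(13 + 4*4))*(305 - 1441) = -12*4*(13 + 16)*(-1136) = -12*4*29*(-1136) = -48*29*(-1136) = -1392*(-1136) = 1581312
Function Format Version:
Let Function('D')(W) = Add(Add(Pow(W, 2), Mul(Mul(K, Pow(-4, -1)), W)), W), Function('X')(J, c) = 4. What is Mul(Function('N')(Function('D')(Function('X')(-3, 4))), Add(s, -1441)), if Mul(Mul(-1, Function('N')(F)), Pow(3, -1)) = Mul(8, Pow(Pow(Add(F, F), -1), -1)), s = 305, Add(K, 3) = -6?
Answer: 1581312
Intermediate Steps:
K = -9 (K = Add(-3, -6) = -9)
Function('D')(W) = Add(Pow(W, 2), Mul(Rational(13, 4), W)) (Function('D')(W) = Add(Add(Pow(W, 2), Mul(Mul(-9, Pow(-4, -1)), W)), W) = Add(Add(Pow(W, 2), Mul(Mul(-9, Rational(-1, 4)), W)), W) = Add(Add(Pow(W, 2), Mul(Rational(9, 4), W)), W) = Add(Pow(W, 2), Mul(Rational(13, 4), W)))
Function('N')(F) = Mul(-48, F) (Function('N')(F) = Mul(-3, Mul(8, Pow(Pow(Add(F, F), -1), -1))) = Mul(-3, Mul(8, Pow(Pow(Mul(2, F), -1), -1))) = Mul(-3, Mul(8, Pow(Mul(Rational(1, 2), Pow(F, -1)), -1))) = Mul(-3, Mul(8, Mul(2, F))) = Mul(-3, Mul(16, F)) = Mul(-48, F))
Mul(Function('N')(Function('D')(Function('X')(-3, 4))), Add(s, -1441)) = Mul(Mul(-48, Mul(Rational(1, 4), 4, Add(13, Mul(4, 4)))), Add(305, -1441)) = Mul(Mul(-48, Mul(Rational(1, 4), 4, Add(13, 16))), -1136) = Mul(Mul(-48, Mul(Rational(1, 4), 4, 29)), -1136) = Mul(Mul(-48, 29), -1136) = Mul(-1392, -1136) = 1581312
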